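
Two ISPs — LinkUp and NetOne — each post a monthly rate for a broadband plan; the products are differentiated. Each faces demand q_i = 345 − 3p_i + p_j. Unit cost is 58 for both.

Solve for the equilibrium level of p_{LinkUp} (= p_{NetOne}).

103.8

LinkUp's profit: π = (p_{LinkUp} − 58)(345 − 3p_{LinkUp} + p_{NetOne}).
∂π/∂p_{LinkUp} = 519 − 6p_{LinkUp} + p_{NetOne} = 0 ⇒ p_{LinkUp} = 86.5 + (1/6)p_{NetOne}.
Setting p_{LinkUp} = p_{NetOne} in the reaction function: p_{LinkUp} = 86.5 + (1/6)p_{LinkUp}, so p_{LinkUp} = 86.5 / (5/6) = 103.8.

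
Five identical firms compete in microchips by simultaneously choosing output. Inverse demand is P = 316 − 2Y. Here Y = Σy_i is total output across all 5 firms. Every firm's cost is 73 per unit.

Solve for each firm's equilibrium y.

20.25

A representative firm's profit is π_i = y_i(316 − 2Y) − 73y_i, with Y = y_i + Σ_{j≠i} y_j.
First-order condition: 243 − 4y_i − 2Σ_{j≠i} y_j = 0.
In a symmetric equilibrium every firm chooses the same y, so Σ_{j≠i} y_j = 4y. The condition becomes 243 − 12y = 0, giving y = 243/12 = 20.25.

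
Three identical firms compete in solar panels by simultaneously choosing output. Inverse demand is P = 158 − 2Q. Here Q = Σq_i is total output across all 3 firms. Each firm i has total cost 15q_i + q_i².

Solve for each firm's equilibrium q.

14.3

A representative firm's profit is π_i = q_i(158 − 2Q) − 15q_i − q_i², with Q = q_i + Σ_{j≠i} q_j.
First-order condition: 143 − 6q_i − 2Σ_{j≠i} q_j = 0.
Imposing symmetry (q_j = q for all j) turns Σ_{j≠i} q_j into 2q, so 143 = 10q and q = 14.3.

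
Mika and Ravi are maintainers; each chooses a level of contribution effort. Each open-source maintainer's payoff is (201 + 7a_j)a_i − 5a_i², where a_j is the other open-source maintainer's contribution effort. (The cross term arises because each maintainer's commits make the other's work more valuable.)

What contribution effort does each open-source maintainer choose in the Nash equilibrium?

67

Mika's payoff is (201 + 7a_R)a_M − 5a_M².
∂π/∂a_M = 201 + 7a_R − 10a_M = 0, so a_M = 20.1 + 0.7a_R.
By symmetry a_R = a_M; substituting into the reaction function, 0.3a_M = 20.1 and a_M = 67.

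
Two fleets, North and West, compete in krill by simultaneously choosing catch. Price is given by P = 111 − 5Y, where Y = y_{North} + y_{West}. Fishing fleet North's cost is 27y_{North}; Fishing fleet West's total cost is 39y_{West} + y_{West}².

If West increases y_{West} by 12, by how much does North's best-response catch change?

Fishing fleet North's profit: π = y_{North}(111 − 5(y_{North} + y_{West})) − 27y_{North}.
∂π/∂y_{North} = 84 − 10y_{North} − 5y_{West} = 0, so y_{North} = 8.4 − 0.5y_{West}.
The reaction-function slope is −0.5, so a 12-unit rise in y_{West} moves y_{North} by −0.5 × 12 = −6. North's best response falls — the actions are strategic substitutes.

-6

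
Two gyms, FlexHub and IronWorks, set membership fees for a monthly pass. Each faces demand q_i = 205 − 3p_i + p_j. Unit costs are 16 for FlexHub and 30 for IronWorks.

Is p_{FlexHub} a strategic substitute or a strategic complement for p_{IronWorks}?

strategic complements

FlexHub's profit: π = (p_{FlexHub} − 16)(205 − 3p_{FlexHub} + p_{IronWorks}).
∂π/∂p_{FlexHub} = 253 − 6p_{FlexHub} + p_{IronWorks} = 0 ⇒ p_{FlexHub} = 253/6 + (1/6)p_{IronWorks}.
The best-response slope dp_{FlexHub}/dp_{IronWorks} = 1/6 > 0: the reaction function is upward-sloping, so the choices are strategic complements.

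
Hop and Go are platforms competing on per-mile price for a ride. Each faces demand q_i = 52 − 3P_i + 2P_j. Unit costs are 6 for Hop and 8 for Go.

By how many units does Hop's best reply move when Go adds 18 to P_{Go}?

6

Hop's profit: π = (P_{Hop} − 6)(52 − 3P_{Hop} + 2P_{Go}).
∂π/∂P_{Hop} = 70 − 6P_{Hop} + 2P_{Go} = 0 ⇒ P_{Hop} = 35/3 + (1/3)P_{Go}.
The reaction-function slope is 1/3, so an 18-unit rise in P_{Go} moves P_{Hop} by 1/3 × 18 = 6. Hop's best response rises — the actions are strategic complements.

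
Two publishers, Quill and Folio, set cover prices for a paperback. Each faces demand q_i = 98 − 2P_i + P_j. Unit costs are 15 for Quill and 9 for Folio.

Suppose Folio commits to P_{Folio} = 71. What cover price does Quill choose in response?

49.75

Quill's profit: π = (P_{Quill} − 15)(98 − 2P_{Quill} + P_{Folio}).
∂π/∂P_{Quill} = 128 − 4P_{Quill} + P_{Folio} = 0 ⇒ P_{Quill} = 32 + 0.25P_{Folio}.
At P_{Folio} = 71: P_{Quill} = 32 + 0.25·71 = 49.75.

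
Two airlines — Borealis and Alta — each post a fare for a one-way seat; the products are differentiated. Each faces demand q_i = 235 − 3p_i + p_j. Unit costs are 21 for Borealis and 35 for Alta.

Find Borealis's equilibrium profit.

4752.12

Borealis's profit: π = (p_{Borealis} − 21)(235 − 3p_{Borealis} + p_{Alta}).
∂π/∂p_{Borealis} = 298 − 6p_{Borealis} + p_{Alta} = 0 ⇒ p_{Borealis} = 149/3 + (1/6)p_{Alta}.
Similarly p_{Alta} = 170/3 + (1/6)p_{Borealis}.
Substituting the second reaction function into the first: p_{Borealis} = 149/3 + (1/6)(170/3 + (1/6)p_{Borealis}), which gives (35/36)p_{Borealis} = 532/9 ⇒ p_{Borealis} = 60.8.
Then p_{Alta} = 170/3 + (1/6)·60.8 = 66.8.
q_{Borealis} = 235 − 3·60.8 + 66.8 = 119.4.
Profit = (60.8 − 21)·119.4 = 4752.12.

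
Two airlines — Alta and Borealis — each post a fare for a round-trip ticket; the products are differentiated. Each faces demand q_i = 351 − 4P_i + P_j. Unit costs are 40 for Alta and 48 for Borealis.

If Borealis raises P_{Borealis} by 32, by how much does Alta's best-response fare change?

4

Alta's profit: π = (P_{Alta} − 40)(351 − 4P_{Alta} + P_{Borealis}).
∂π/∂P_{Alta} = 511 − 8P_{Alta} + P_{Borealis} = 0 ⇒ P_{Alta} = 63.875 + 0.125P_{Borealis}.
The reaction-function slope is 0.125, so a 32-unit rise in P_{Borealis} moves P_{Alta} by 0.125 × 32 = 4. Alta's best response rises — the actions are strategic complements.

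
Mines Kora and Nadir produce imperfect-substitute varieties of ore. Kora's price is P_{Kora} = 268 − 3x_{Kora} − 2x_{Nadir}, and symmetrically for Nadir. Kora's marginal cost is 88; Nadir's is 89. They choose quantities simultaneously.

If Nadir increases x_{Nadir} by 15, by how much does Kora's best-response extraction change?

-5

Mine Kora's profit: π = x_{Kora}(268 − 3x_{Kora} − 2x_{Nadir}) − 88x_{Kora}.
∂π/∂x_{Kora} = 180 − 6x_{Kora} − 2x_{Nadir} = 0 ⇒ x_{Kora} = 30 − (1/3)x_{Nadir}.
The reaction-function slope is −1/3, so a 15-unit rise in x_{Nadir} moves x_{Kora} by −1/3 × 15 = −5. Kora's best response falls — the actions are strategic substitutes.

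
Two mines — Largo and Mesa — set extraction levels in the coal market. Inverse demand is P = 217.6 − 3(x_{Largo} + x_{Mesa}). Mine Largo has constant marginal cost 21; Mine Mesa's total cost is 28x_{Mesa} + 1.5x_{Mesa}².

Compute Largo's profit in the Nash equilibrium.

Mine Largo's profit: π = x_{Largo}(217.6 − 3(x_{Largo} + x_{Mesa})) − 21x_{Largo}.
∂π/∂x_{Largo} = 196.6 − 6x_{Largo} − 3x_{Mesa} = 0, so x_{Largo} = 983/30 − 0.5x_{Mesa}.
For Mesa: ∂π/∂x_{Mesa} = 189.6 − 9x_{Mesa} − 3x_{Largo} = 0 ⇒ x_{Mesa} = 316/15 − (1/3)x_{Largo}.
Plugging x_{Mesa} into Largo's best response: x_{Largo} = 983/30 − 0.5(316/15 − (1/3)x_{Largo}) ⇒ (5/6)x_{Largo} = 667/30, so x_{Largo} = 26.68.
Then x_{Mesa} = 316/15 − (1/3)·26.68 = 913/75.
Price P = 217.6 − 3·(2914/75) = 101.04.
Largo's profit: (101.04 − 21)·26.68 = 2135.4672.

2135.4672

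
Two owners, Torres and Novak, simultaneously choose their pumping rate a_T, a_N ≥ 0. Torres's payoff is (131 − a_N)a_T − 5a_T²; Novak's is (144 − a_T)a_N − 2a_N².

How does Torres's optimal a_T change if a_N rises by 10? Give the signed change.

-1

Expanding Torres's payoff: 131a_T − a_Na_T − 5a_T².
∂π/∂a_T = 131 − a_N − 10a_T = 0, so a_T = 13.1 − 0.1a_N.
The reaction-function slope is −0.1, so a 10-unit rise in a_N moves a_T by −0.1 × 10 = −1. Torres's best response falls — the actions are strategic substitutes.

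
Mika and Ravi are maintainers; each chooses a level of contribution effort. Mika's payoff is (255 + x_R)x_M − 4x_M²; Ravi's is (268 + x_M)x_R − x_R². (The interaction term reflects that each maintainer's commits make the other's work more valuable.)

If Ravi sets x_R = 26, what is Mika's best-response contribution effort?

35.125

Expanding Mika's payoff: 255x_M + x_Rx_M − 4x_M².
∂π/∂x_M = 255 + x_R − 8x_M = 0, so x_M = 31.875 + 0.125x_R.
At x_R = 26: x_M = 31.875 + 0.125·26 = 35.125.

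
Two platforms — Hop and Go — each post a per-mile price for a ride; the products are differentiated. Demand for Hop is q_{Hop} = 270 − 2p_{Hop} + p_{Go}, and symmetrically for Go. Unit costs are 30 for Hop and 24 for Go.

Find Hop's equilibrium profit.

Hop's profit: π = (p_{Hop} − 30)(270 − 2p_{Hop} + p_{Go}).
∂π/∂p_{Hop} = 330 − 4p_{Hop} + p_{Go} = 0 ⇒ p_{Hop} = 82.5 + 0.25p_{Go}.
Similarly p_{Go} = 79.5 + 0.25p_{Hop}.
Solving the two reaction functions simultaneously: (1 − (0.25)(0.25))p_{Hop} = 82.5 + 0.25·79.5, so 0.9375p_{Hop} = 102.375 and p_{Hop} = 109.2.
Then p_{Go} = 79.5 + 0.25·109.2 = 106.8.
q_{Hop} = 270 − 2·109.2 + 106.8 = 158.4.
Profit = (109.2 − 30)·158.4 = 12545.28.

12545.28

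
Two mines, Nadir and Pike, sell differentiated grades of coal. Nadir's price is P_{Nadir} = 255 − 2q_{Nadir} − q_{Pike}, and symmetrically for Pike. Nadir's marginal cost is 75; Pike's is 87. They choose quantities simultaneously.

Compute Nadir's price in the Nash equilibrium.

148.6

Mine Nadir's profit: π = q_{Nadir}(255 − 2q_{Nadir} − q_{Pike}) − 75q_{Nadir}.
∂π/∂q_{Nadir} = 180 − 4q_{Nadir} − q_{Pike} = 0 ⇒ q_{Nadir} = 45 − 0.25q_{Pike}.
Similarly q_{Pike} = 42 − 0.25q_{Nadir}.
Solving the two reaction functions simultaneously: (1 − (−0.25)(−0.25))q_{Nadir} = 45 − 0.25·42, so 0.9375q_{Nadir} = 34.5 and q_{Nadir} = 36.8.
Then q_{Pike} = 42 − 0.25·36.8 = 32.8.
P_{Nadir} = 255 − 2·36.8 − 32.8 = 148.6.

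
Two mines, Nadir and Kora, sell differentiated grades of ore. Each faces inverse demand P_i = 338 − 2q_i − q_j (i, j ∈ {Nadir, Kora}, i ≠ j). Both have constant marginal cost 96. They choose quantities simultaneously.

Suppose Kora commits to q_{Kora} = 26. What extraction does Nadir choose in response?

Mine Nadir's profit: π = q_{Nadir}(338 − 2q_{Nadir} − q_{Kora}) − 96q_{Nadir}.
∂π/∂q_{Nadir} = 242 − 4q_{Nadir} − q_{Kora} = 0 ⇒ q_{Nadir} = 60.5 − 0.25q_{Kora}.
At q_{Kora} = 26: q_{Nadir} = 60.5 − 0.25·26 = 54.

54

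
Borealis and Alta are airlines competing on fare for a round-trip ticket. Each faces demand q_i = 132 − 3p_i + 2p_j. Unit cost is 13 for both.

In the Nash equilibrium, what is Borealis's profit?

2655.1875

Borealis's profit: π = (p_{Borealis} − 13)(132 − 3p_{Borealis} + 2p_{Alta}).
∂π/∂p_{Borealis} = 171 − 6p_{Borealis} + 2p_{Alta} = 0 ⇒ p_{Borealis} = 28.5 + (1/3)p_{Alta}.
Setting p_{Borealis} = p_{Alta} in the reaction function: p_{Borealis} = 28.5 + (1/3)p_{Borealis}, so p_{Borealis} = 28.5 / (2/3) = 42.75.
q_{Borealis} = 132 − 3·42.75 + 2·42.75 = 89.25.
Profit = (42.75 − 13)·89.25 = 2655.1875.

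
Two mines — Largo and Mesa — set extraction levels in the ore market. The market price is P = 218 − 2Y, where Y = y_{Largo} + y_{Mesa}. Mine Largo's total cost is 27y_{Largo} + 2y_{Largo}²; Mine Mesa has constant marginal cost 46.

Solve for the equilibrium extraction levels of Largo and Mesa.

15, 35.5

Mine Largo's profit: π = y_{Largo}(218 − 2(y_{Largo} + y_{Mesa})) − 27y_{Largo} − 2y_{Largo}².
∂π/∂y_{Largo} = 191 − 8y_{Largo} − 2y_{Mesa} = 0, so y_{Largo} = 23.875 − 0.25y_{Mesa}.
For Mesa: ∂π/∂y_{Mesa} = 172 − 4y_{Mesa} − 2y_{Largo} = 0 ⇒ y_{Mesa} = 43 − 0.5y_{Largo}.
Substituting the second reaction function into the first: y_{Largo} = 23.875 − 0.25(43 − 0.5y_{Largo}), which gives 0.875y_{Largo} = 13.125 ⇒ y_{Largo} = 15.
Then y_{Mesa} = 43 − 0.5·15 = 35.5.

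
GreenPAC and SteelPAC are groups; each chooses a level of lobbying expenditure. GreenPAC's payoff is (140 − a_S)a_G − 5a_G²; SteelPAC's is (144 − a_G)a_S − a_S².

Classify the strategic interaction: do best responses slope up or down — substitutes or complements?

strategic substitutes

Expanding GreenPAC's payoff: 140a_G − a_Sa_G − 5a_G².
∂π/∂a_G = 140 − a_S − 10a_G = 0, so a_G = 14 − 0.1a_S.
The best-response slope da_G/da_S = −0.1 < 0: the reaction function is downward-sloping, so the choices are strategic substitutes.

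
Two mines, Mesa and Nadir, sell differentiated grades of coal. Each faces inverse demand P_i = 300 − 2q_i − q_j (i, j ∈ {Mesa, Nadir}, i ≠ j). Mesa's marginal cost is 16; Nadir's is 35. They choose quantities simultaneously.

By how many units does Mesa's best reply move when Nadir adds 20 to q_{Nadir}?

-5

Mine Mesa's profit: π = q_{Mesa}(300 − 2q_{Mesa} − q_{Nadir}) − 16q_{Mesa}.
∂π/∂q_{Mesa} = 284 − 4q_{Mesa} − q_{Nadir} = 0 ⇒ q_{Mesa} = 71 − 0.25q_{Nadir}.
The reaction-function slope is −0.25, so a 20-unit rise in q_{Nadir} moves q_{Mesa} by −0.25 × 20 = −5. Mesa's best response falls — the actions are strategic substitutes.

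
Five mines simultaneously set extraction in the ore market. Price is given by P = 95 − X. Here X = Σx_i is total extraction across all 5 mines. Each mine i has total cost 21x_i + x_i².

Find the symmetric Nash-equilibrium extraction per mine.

9.25

A representative mine's profit is π_i = x_i(95 − X) − 21x_i − x_i², with X = x_i + Σ_{j≠i} x_j.
First-order condition: 74 − 4x_i − Σ_{j≠i} x_j = 0.
In a symmetric equilibrium every mine chooses the same x, so Σ_{j≠i} x_j = 4x. The condition becomes 74 − 8x = 0, giving x = 74/8 = 9.25.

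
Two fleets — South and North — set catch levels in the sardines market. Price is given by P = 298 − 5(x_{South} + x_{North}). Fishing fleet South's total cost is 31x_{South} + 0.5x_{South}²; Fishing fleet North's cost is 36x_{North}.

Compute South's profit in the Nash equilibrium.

1408

Fishing fleet South's profit: π = x_{South}(298 − 5(x_{South} + x_{North})) − 31x_{South} − 0.5x_{South}².
∂π/∂x_{South} = 267 − 11x_{South} − 5x_{North} = 0, so x_{South} = 267/11 − (5/11)x_{North}.
For North: ∂π/∂x_{North} = 262 − 10x_{North} − 5x_{South} = 0 ⇒ x_{North} = 26.2 − 0.5x_{South}.
Substituting the second reaction function into the first: x_{South} = 267/11 − (5/11)(26.2 − 0.5x_{South}), which gives (17/22)x_{South} = 136/11 ⇒ x_{South} = 16.
Then x_{North} = 26.2 − 0.5·16 = 18.2.
Price P = 298 − 5·34.2 = 127.
South's profit: (127 − 31)·16 − 0.5(16)² = 1408.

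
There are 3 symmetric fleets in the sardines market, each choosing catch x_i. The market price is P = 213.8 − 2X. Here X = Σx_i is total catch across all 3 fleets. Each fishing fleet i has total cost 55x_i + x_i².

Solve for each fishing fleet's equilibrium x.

15.88

A representative fishing fleet's profit is π_i = x_i(213.8 − 2X) − 55x_i − x_i², with X = x_i + Σ_{j≠i} x_j.
First-order condition: 158.8 − 6x_i − 2Σ_{j≠i} x_j = 0.
In a symmetric equilibrium every fishing fleet chooses the same x, so Σ_{j≠i} x_j = 2x. The condition becomes 158.8 − 10x = 0, giving x = 158.8/10 = 15.88.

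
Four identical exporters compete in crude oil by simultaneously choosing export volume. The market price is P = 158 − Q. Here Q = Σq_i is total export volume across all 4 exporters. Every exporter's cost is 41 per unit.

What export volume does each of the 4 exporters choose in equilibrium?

A representative exporter's profit is π_i = q_i(158 − Q) − 41q_i, with Q = q_i + Σ_{j≠i} q_j.
First-order condition: 117 − 2q_i − Σ_{j≠i} q_j = 0.
In a symmetric equilibrium every exporter chooses the same q, so Σ_{j≠i} q_j = 3q. The condition becomes 117 − 5q = 0, giving q = 117/5 = 23.4.

23.4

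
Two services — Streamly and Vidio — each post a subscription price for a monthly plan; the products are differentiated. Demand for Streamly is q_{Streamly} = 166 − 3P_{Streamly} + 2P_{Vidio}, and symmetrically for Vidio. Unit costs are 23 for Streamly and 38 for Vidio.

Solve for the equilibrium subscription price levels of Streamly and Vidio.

Streamly's profit: π = (P_{Streamly} − 23)(166 − 3P_{Streamly} + 2P_{Vidio}).
∂π/∂P_{Streamly} = 235 − 6P_{Streamly} + 2P_{Vidio} = 0 ⇒ P_{Streamly} = 235/6 + (1/3)P_{Vidio}.
Similarly P_{Vidio} = 140/3 + (1/3)P_{Streamly}.
Plugging P_{Vidio} into Streamly's best response: P_{Streamly} = 235/6 + (1/3)(140/3 + (1/3)P_{Streamly}) ⇒ (8/9)P_{Streamly} = 985/18, so P_{Streamly} = 61.5625.
Then P_{Vidio} = 140/3 + (1/3)·61.5625 = 67.1875.

61.5625, 67.1875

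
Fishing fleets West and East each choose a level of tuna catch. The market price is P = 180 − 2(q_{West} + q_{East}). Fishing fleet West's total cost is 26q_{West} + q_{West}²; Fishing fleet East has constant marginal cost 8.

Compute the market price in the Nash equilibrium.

80.4

Fishing fleet West's profit: π = q_{West}(180 − 2(q_{West} + q_{East})) − 26q_{West} − q_{West}².
∂π/∂q_{West} = 154 − 6q_{West} − 2q_{East} = 0, so q_{West} = 77/3 − (1/3)q_{East}.
For East: ∂π/∂q_{East} = 172 − 4q_{East} − 2q_{West} = 0 ⇒ q_{East} = 43 − 0.5q_{West}.
Plugging q_{East} into West's best response: q_{West} = 77/3 − (1/3)(43 − 0.5q_{West}) ⇒ (5/6)q_{West} = 34/3, so q_{West} = 13.6.
Then q_{East} = 43 − 0.5·13.6 = 36.2.
Equilibrium price: P = 180 − 2·49.8 = 80.4.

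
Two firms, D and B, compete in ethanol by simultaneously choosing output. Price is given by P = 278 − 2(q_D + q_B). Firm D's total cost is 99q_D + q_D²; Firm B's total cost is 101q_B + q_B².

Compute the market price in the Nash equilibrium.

189

Firm D's profit: π = q_D(278 − 2(q_D + q_B)) − 99q_D − q_D².
∂π/∂q_D = 179 − 6q_D − 2q_B = 0, so q_D = 179/6 − (1/3)q_B.
By the same steps for B: q_B = 29.5 − (1/3)q_D.
Solving the two reaction functions simultaneously: (1 − (−1/3)(−1/3))q_D = 179/6 − (1/3)·29.5, so (8/9)q_D = 20 and q_D = 22.5.
Then q_B = 29.5 − (1/3)·22.5 = 22.
Equilibrium price: P = 278 − 2·44.5 = 189.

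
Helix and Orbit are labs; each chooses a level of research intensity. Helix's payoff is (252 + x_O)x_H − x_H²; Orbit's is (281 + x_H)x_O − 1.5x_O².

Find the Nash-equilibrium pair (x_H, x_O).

207.4, 162.8

Expanding Helix's payoff: 252x_H + x_Ox_H − x_H².
∂π/∂x_H = 252 + x_O − 2x_H = 0, so x_H = 126 + 0.5x_O.
Likewise for Orbit: x_O = 281/3 + (1/3)x_H.
Solving the two reaction functions simultaneously: (1 − (0.5)(1/3))x_H = 126 + 0.5·(281/3), so (5/6)x_H = 1037/6 and x_H = 207.4.
Then x_O = 281/3 + (1/3)·207.4 = 162.8.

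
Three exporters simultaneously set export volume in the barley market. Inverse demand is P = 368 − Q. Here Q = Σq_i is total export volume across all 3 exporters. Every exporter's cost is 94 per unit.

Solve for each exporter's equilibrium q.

A representative exporter's profit is π_i = q_i(368 − Q) − 94q_i, with Q = q_i + Σ_{j≠i} q_j.
First-order condition: 274 − 2q_i − Σ_{j≠i} q_j = 0.
In a symmetric equilibrium every exporter chooses the same q, so Σ_{j≠i} q_j = 2q. The condition becomes 274 − 4q = 0, giving q = 274/4 = 68.5.

68.5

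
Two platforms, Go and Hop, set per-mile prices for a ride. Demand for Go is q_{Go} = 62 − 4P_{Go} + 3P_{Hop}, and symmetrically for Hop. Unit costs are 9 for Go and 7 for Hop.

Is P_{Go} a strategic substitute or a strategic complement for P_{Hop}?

Go's profit: π = (P_{Go} − 9)(62 − 4P_{Go} + 3P_{Hop}).
∂π/∂P_{Go} = 98 − 8P_{Go} + 3P_{Hop} = 0 ⇒ P_{Go} = 12.25 + 0.375P_{Hop}.
The best-response slope dP_{Go}/dP_{Hop} = 0.375 > 0: the reaction function is upward-sloping, so the choices are strategic complements.

strategic complements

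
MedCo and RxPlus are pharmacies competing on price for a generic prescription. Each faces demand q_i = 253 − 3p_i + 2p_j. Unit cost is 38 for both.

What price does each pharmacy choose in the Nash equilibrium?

91.75

MedCo's profit: π = (p_{MedCo} − 38)(253 − 3p_{MedCo} + 2p_{RxPlus}).
∂π/∂p_{MedCo} = 367 − 6p_{MedCo} + 2p_{RxPlus} = 0 ⇒ p_{MedCo} = 367/6 + (1/3)p_{RxPlus}.
The game is symmetric, so in equilibrium p_{RxPlus} = p_{MedCo}: the reaction function gives (2/3)p_{MedCo} = 367/6, hence p_{MedCo} = 91.75.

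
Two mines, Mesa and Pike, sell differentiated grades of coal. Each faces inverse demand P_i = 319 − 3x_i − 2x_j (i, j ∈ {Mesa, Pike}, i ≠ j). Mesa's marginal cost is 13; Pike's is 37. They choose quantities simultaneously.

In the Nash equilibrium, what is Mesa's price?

132.25

Mine Mesa's profit: π = x_{Mesa}(319 − 3x_{Mesa} − 2x_{Pike}) − 13x_{Mesa}.
∂π/∂x_{Mesa} = 306 − 6x_{Mesa} − 2x_{Pike} = 0 ⇒ x_{Mesa} = 51 − (1/3)x_{Pike}.
Similarly x_{Pike} = 47 − (1/3)x_{Mesa}.
Solving the two reaction functions simultaneously: (1 − (−1/3)(−1/3))x_{Mesa} = 51 − (1/3)·47, so (8/9)x_{Mesa} = 106/3 and x_{Mesa} = 39.75.
Then x_{Pike} = 47 − (1/3)·39.75 = 33.75.
P_{Mesa} = 319 − 3·39.75 − 2·33.75 = 132.25.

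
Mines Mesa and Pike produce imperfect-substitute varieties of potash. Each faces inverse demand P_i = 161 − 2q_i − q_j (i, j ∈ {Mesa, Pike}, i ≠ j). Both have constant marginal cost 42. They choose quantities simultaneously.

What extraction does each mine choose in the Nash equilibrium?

23.8

Mine Mesa's profit: π = q_{Mesa}(161 − 2q_{Mesa} − q_{Pike}) − 42q_{Mesa}.
∂π/∂q_{Mesa} = 119 − 4q_{Mesa} − q_{Pike} = 0 ⇒ q_{Mesa} = 29.75 − 0.25q_{Pike}.
Setting q_{Mesa} = q_{Pike} in the reaction function: q_{Mesa} = 29.75 − 0.25q_{Mesa}, so q_{Mesa} = 29.75 / 1.25 = 23.8.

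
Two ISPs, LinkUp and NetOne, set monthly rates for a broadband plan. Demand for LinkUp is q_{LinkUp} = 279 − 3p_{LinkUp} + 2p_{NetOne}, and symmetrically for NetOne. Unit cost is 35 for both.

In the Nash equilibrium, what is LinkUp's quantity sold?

LinkUp's profit: π = (p_{LinkUp} − 35)(279 − 3p_{LinkUp} + 2p_{NetOne}).
∂π/∂p_{LinkUp} = 384 − 6p_{LinkUp} + 2p_{NetOne} = 0 ⇒ p_{LinkUp} = 64 + (1/3)p_{NetOne}.
The game is symmetric, so in equilibrium p_{NetOne} = p_{LinkUp}: the reaction function gives (2/3)p_{LinkUp} = 64, hence p_{LinkUp} = 96.
q_{LinkUp} = 279 − 3·96 + 2·96 = 183.

183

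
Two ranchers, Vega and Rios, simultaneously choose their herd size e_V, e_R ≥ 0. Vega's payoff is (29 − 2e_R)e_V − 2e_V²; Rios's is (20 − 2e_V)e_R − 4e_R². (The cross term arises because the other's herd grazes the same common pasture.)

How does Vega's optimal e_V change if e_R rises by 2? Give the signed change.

-1

Expanding Vega's payoff: 29e_V − 2e_Re_V − 2e_V².
∂π/∂e_V = 29 − 2e_R − 4e_V = 0, so e_V = 7.25 − 0.5e_R.
The reaction-function slope is −0.5, so a 2-unit rise in e_R moves e_V by −0.5 × 2 = −1. Vega's best response falls — the actions are strategic substitutes.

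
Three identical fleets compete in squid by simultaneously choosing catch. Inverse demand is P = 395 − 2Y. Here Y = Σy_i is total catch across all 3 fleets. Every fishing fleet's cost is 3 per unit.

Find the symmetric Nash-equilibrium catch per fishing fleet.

A representative fishing fleet's profit is π_i = y_i(395 − 2Y) − 3y_i, with Y = y_i + Σ_{j≠i} y_j.
First-order condition: 392 − 4y_i − 2Σ_{j≠i} y_j = 0.
Imposing symmetry (y_j = y for all j) turns Σ_{j≠i} y_j into 2y, so 392 = 8y and y = 49.

49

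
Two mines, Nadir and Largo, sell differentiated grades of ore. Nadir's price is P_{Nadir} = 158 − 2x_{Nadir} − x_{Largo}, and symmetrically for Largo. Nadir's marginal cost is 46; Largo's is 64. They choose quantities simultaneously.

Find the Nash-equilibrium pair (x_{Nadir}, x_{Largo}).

Mine Nadir's profit: π = x_{Nadir}(158 − 2x_{Nadir} − x_{Largo}) − 46x_{Nadir}.
∂π/∂x_{Nadir} = 112 − 4x_{Nadir} − x_{Largo} = 0 ⇒ x_{Nadir} = 28 − 0.25x_{Largo}.
Similarly x_{Largo} = 23.5 − 0.25x_{Nadir}.
Substituting the second reaction function into the first: x_{Nadir} = 28 − 0.25(23.5 − 0.25x_{Nadir}), which gives 0.9375x_{Nadir} = 22.125 ⇒ x_{Nadir} = 23.6.
Then x_{Largo} = 23.5 − 0.25·23.6 = 17.6.

23.6, 17.6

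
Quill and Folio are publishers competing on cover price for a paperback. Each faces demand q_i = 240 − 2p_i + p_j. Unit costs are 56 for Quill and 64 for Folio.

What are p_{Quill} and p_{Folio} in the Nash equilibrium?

Quill's profit: π = (p_{Quill} − 56)(240 − 2p_{Quill} + p_{Folio}).
∂π/∂p_{Quill} = 352 − 4p_{Quill} + p_{Folio} = 0 ⇒ p_{Quill} = 88 + 0.25p_{Folio}.
Similarly p_{Folio} = 92 + 0.25p_{Quill}.
Plugging p_{Folio} into Quill's best response: p_{Quill} = 88 + 0.25(92 + 0.25p_{Quill}) ⇒ 0.9375p_{Quill} = 111, so p_{Quill} = 118.4.
Then p_{Folio} = 92 + 0.25·118.4 = 121.6.

118.4, 121.6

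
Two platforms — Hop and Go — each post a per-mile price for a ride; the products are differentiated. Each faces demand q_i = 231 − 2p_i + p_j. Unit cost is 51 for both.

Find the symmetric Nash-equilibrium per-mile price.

Hop's profit: π = (p_{Hop} − 51)(231 − 2p_{Hop} + p_{Go}).
∂π/∂p_{Hop} = 333 − 4p_{Hop} + p_{Go} = 0 ⇒ p_{Hop} = 83.25 + 0.25p_{Go}.
By symmetry p_{Go} = p_{Hop}; substituting into the reaction function, 0.75p_{Hop} = 83.25 and p_{Hop} = 111.

111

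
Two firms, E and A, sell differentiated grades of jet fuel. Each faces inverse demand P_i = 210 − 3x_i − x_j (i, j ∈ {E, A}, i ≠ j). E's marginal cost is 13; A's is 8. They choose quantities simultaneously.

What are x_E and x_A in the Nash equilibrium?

Firm E's profit: π = x_E(210 − 3x_E − x_A) − 13x_E.
∂π/∂x_E = 197 − 6x_E − x_A = 0 ⇒ x_E = 197/6 − (1/6)x_A.
Similarly x_A = 101/3 − (1/6)x_E.
Substituting the second reaction function into the first: x_E = 197/6 − (1/6)(101/3 − (1/6)x_E), which gives (35/36)x_E = 245/9 ⇒ x_E = 28.
Then x_A = 101/3 − (1/6)·28 = 29.

28, 29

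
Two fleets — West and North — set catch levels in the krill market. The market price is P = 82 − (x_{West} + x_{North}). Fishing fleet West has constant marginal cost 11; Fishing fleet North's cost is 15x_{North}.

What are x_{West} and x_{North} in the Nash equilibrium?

Fishing fleet West's profit: π = x_{West}(82 − (x_{West} + x_{North})) − 11x_{West}.
∂π/∂x_{West} = 71 − 2x_{West} − x_{North} = 0, so x_{West} = 35.5 − 0.5x_{North}.
By the same steps for North: x_{North} = 33.5 − 0.5x_{West}.
Plugging x_{North} into West's best response: x_{West} = 35.5 − 0.5(33.5 − 0.5x_{West}) ⇒ 0.75x_{West} = 18.75, so x_{West} = 25.
Then x_{North} = 33.5 − 0.5·25 = 21.

25, 21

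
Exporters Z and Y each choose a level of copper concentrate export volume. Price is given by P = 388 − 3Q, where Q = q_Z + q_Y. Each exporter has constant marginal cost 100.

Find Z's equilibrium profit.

3072

Exporter Z's profit: π = q_Z(388 − 3(q_Z + q_Y)) − 100q_Z.
∂π/∂q_Z = 288 − 6q_Z − 3q_Y = 0, so q_Z = 48 − 0.5q_Y.
By symmetry q_Y = q_Z; substituting into the reaction function, 1.5q_Z = 48 and q_Z = 32.
Price P = 388 − 3·64 = 196.
Z's profit: (196 − 100)·32 = 3072.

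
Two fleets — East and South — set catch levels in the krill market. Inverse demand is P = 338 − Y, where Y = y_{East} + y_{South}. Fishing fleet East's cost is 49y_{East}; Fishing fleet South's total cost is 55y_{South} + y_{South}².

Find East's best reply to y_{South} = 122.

Fishing fleet East's profit: π = y_{East}(338 − (y_{East} + y_{South})) − 49y_{East}.
∂π/∂y_{East} = 289 − 2y_{East} − y_{South} = 0, so y_{East} = 144.5 − 0.5y_{South}.
At y_{South} = 122: y_{East} = 144.5 − 0.5·122 = 83.5.

83.5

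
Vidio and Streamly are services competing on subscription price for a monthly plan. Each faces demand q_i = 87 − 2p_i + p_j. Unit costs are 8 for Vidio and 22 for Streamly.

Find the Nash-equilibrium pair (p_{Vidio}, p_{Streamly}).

Vidio's profit: π = (p_{Vidio} − 8)(87 − 2p_{Vidio} + p_{Streamly}).
∂π/∂p_{Vidio} = 103 − 4p_{Vidio} + p_{Streamly} = 0 ⇒ p_{Vidio} = 25.75 + 0.25p_{Streamly}.
Similarly p_{Streamly} = 32.75 + 0.25p_{Vidio}.
Solving the two reaction functions simultaneously: (1 − (0.25)(0.25))p_{Vidio} = 25.75 + 0.25·32.75, so 0.9375p_{Vidio} = 33.9375 and p_{Vidio} = 36.2.
Then p_{Streamly} = 32.75 + 0.25·36.2 = 41.8.

36.2, 41.8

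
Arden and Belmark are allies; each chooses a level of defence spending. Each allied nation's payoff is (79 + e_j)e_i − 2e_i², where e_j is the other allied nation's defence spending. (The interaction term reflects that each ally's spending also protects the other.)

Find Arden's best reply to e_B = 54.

33.25

Arden's payoff is (79 + e_B)e_A − 2e_A².
∂π/∂e_A = 79 + e_B − 4e_A = 0, so e_A = 19.75 + 0.25e_B.
At e_B = 54: e_A = 19.75 + 0.25·54 = 33.25.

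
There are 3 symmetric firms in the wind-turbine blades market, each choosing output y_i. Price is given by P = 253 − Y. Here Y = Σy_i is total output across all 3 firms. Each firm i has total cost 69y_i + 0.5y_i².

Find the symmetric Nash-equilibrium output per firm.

A representative firm's profit is π_i = y_i(253 − Y) − 69y_i − 0.5y_i², with Y = y_i + Σ_{j≠i} y_j.
First-order condition: 184 − 3y_i − Σ_{j≠i} y_j = 0.
In a symmetric equilibrium every firm chooses the same y, so Σ_{j≠i} y_j = 2y. The condition becomes 184 − 5y = 0, giving y = 184/5 = 36.8.

36.8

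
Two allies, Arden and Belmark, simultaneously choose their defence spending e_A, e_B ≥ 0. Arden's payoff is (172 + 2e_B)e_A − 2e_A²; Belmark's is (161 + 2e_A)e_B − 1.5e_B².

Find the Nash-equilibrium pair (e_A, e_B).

Expanding Arden's payoff: 172e_A + 2e_Be_A − 2e_A².
∂π/∂e_A = 172 + 2e_B − 4e_A = 0, so e_A = 43 + 0.5e_B.
Likewise for Belmark: e_B = 161/3 + (2/3)e_A.
Substituting the second reaction function into the first: e_A = 43 + 0.5(161/3 + (2/3)e_A), which gives (2/3)e_A = 419/6 ⇒ e_A = 104.75.
Then e_B = 161/3 + (2/3)·104.75 = 123.5.

104.75, 123.5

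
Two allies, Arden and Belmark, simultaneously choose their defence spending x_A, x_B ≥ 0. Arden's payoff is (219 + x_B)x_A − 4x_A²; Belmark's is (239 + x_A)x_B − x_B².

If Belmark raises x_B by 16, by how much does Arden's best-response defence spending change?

Expanding Arden's payoff: 219x_A + x_Bx_A − 4x_A².
∂π/∂x_A = 219 + x_B − 8x_A = 0, so x_A = 27.375 + 0.125x_B.
The reaction-function slope is 0.125, so a 16-unit rise in x_B moves x_A by 0.125 × 16 = 2. Arden's best response rises — the actions are strategic complements.

2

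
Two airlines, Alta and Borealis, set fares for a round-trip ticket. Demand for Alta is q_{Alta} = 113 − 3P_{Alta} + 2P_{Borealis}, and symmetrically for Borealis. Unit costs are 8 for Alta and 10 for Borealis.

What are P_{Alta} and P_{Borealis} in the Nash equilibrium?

34.625, 35.375

Alta's profit: π = (P_{Alta} − 8)(113 − 3P_{Alta} + 2P_{Borealis}).
∂π/∂P_{Alta} = 137 − 6P_{Alta} + 2P_{Borealis} = 0 ⇒ P_{Alta} = 137/6 + (1/3)P_{Borealis}.
Similarly P_{Borealis} = 143/6 + (1/3)P_{Alta}.
Substituting the second reaction function into the first: P_{Alta} = 137/6 + (1/3)(143/6 + (1/3)P_{Alta}), which gives (8/9)P_{Alta} = 277/9 ⇒ P_{Alta} = 34.625.
Then P_{Borealis} = 143/6 + (1/3)·34.625 = 35.375.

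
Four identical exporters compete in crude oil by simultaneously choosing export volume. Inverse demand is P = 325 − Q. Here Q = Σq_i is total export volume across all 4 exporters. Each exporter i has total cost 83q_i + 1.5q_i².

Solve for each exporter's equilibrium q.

A representative exporter's profit is π_i = q_i(325 − Q) − 83q_i − 1.5q_i², with Q = q_i + Σ_{j≠i} q_j.
First-order condition: 242 − 5q_i − Σ_{j≠i} q_j = 0.
Imposing symmetry (q_j = q for all j) turns Σ_{j≠i} q_j into 3q, so 242 = 8q and q = 30.25.

30.25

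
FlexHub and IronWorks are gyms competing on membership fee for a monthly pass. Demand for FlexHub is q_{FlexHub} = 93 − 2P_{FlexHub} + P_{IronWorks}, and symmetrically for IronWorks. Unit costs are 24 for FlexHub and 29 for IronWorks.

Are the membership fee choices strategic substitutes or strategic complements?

strategic complements

FlexHub's profit: π = (P_{FlexHub} − 24)(93 − 2P_{FlexHub} + P_{IronWorks}).
∂π/∂P_{FlexHub} = 141 − 4P_{FlexHub} + P_{IronWorks} = 0 ⇒ P_{FlexHub} = 35.25 + 0.25P_{IronWorks}.
The best-response slope dP_{FlexHub}/dP_{IronWorks} = 0.25 > 0: the reaction function is upward-sloping, so the choices are strategic complements.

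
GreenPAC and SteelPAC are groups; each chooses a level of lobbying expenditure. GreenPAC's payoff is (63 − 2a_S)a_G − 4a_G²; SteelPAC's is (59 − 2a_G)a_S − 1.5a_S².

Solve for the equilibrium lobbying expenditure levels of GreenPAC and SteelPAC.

3.55, 17.3

Expanding GreenPAC's payoff: 63a_G − 2a_Sa_G − 4a_G².
∂π/∂a_G = 63 − 2a_S − 8a_G = 0, so a_G = 7.875 − 0.25a_S.
Likewise for SteelPAC: a_S = 59/3 − (2/3)a_G.
Solving the two reaction functions simultaneously: (1 − (−0.25)(−2/3))a_G = 7.875 − 0.25·(59/3), so (5/6)a_G = 71/24 and a_G = 3.55.
Then a_S = 59/3 − (2/3)·3.55 = 17.3.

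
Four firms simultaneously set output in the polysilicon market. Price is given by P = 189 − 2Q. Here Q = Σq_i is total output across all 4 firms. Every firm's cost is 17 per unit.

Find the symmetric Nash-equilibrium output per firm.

17.2

A representative firm's profit is π_i = q_i(189 − 2Q) − 17q_i, with Q = q_i + Σ_{j≠i} q_j.
First-order condition: 172 − 4q_i − 2Σ_{j≠i} q_j = 0.
With identical firms, set every q_j = q: then 172 − 4q − 6q = 0, i.e. q = 172/10 = 17.2.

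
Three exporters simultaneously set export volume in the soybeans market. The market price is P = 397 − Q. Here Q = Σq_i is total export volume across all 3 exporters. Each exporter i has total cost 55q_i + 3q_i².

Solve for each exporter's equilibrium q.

34.2

A representative exporter's profit is π_i = q_i(397 − Q) − 55q_i − 3q_i², with Q = q_i + Σ_{j≠i} q_j.
First-order condition: 342 − 8q_i − Σ_{j≠i} q_j = 0.
With identical exporters, set every q_j = q: then 342 − 8q − 2q = 0, i.e. q = 342/10 = 34.2.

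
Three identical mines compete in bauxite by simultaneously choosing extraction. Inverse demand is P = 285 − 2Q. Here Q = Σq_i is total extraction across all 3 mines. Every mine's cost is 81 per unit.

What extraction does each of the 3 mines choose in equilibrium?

A representative mine's profit is π_i = q_i(285 − 2Q) − 81q_i, with Q = q_i + Σ_{j≠i} q_j.
First-order condition: 204 − 4q_i − 2Σ_{j≠i} q_j = 0.
With identical mines, set every q_j = q: then 204 − 4q − 4q = 0, i.e. q = 204/8 = 25.5.

25.5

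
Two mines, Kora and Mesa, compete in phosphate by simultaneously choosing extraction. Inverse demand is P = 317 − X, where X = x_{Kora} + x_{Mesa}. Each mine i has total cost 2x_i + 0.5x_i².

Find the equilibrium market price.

159.5

Mine Kora's profit: π = x_{Kora}(317 − (x_{Kora} + x_{Mesa})) − 2x_{Kora} − 0.5x_{Kora}².
∂π/∂x_{Kora} = 315 − 3x_{Kora} − x_{Mesa} = 0, so x_{Kora} = 105 − (1/3)x_{Mesa}.
By symmetry x_{Mesa} = x_{Kora}; substituting into the reaction function, (4/3)x_{Kora} = 105 and x_{Kora} = 78.75.
Equilibrium price: P = 317 − 157.5 = 159.5.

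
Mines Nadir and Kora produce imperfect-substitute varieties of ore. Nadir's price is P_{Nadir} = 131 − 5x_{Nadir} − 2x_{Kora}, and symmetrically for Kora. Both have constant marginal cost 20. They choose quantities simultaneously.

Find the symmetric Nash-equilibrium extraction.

9.25

Mine Nadir's profit: π = x_{Nadir}(131 − 5x_{Nadir} − 2x_{Kora}) − 20x_{Nadir}.
∂π/∂x_{Nadir} = 111 − 10x_{Nadir} − 2x_{Kora} = 0 ⇒ x_{Nadir} = 11.1 − 0.2x_{Kora}.
By symmetry x_{Kora} = x_{Nadir}; substituting into the reaction function, 1.2x_{Nadir} = 11.1 and x_{Nadir} = 9.25.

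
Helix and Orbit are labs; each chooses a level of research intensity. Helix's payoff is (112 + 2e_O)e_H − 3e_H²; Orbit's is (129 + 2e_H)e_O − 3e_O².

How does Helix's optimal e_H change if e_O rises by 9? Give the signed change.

3

Expanding Helix's payoff: 112e_H + 2e_Oe_H − 3e_H².
∂π/∂e_H = 112 + 2e_O − 6e_H = 0, so e_H = 56/3 + (1/3)e_O.
The reaction-function slope is 1/3, so a 9-unit rise in e_O moves e_H by 1/3 × 9 = 3. Helix's best response rises — the actions are strategic complements.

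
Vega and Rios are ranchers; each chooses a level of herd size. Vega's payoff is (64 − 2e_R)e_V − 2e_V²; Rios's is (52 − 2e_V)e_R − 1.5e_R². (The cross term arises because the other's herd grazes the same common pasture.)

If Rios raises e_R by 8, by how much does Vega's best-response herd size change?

Expanding Vega's payoff: 64e_V − 2e_Re_V − 2e_V².
∂π/∂e_V = 64 − 2e_R − 4e_V = 0, so e_V = 16 − 0.5e_R.
The reaction-function slope is −0.5, so an 8-unit rise in e_R moves e_V by −0.5 × 8 = −4. Vega's best response falls — the actions are strategic substitutes.

-4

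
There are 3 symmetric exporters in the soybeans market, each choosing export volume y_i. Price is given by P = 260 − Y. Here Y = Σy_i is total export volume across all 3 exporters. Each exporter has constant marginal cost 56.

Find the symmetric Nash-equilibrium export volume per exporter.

51

A representative exporter's profit is π_i = y_i(260 − Y) − 56y_i, with Y = y_i + Σ_{j≠i} y_j.
First-order condition: 204 − 2y_i − Σ_{j≠i} y_j = 0.
With identical exporters, set every y_j = y: then 204 − 2y − 2y = 0, i.e. y = 204/4 = 51.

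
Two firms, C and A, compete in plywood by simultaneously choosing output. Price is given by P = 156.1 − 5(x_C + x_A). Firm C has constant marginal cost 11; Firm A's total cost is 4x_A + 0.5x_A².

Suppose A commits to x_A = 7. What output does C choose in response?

Firm C's profit: π = x_C(156.1 − 5(x_C + x_A)) − 11x_C.
∂π/∂x_C = 145.1 − 10x_C − 5x_A = 0, so x_C = 14.51 − 0.5x_A.
At x_A = 7: x_C = 14.51 − 0.5·7 = 11.01.

11.01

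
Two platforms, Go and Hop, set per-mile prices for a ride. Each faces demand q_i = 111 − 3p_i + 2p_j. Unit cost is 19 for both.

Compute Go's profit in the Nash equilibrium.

Go's profit: π = (p_{Go} − 19)(111 − 3p_{Go} + 2p_{Hop}).
∂π/∂p_{Go} = 168 − 6p_{Go} + 2p_{Hop} = 0 ⇒ p_{Go} = 28 + (1/3)p_{Hop}.
Setting p_{Go} = p_{Hop} in the reaction function: p_{Go} = 28 + (1/3)p_{Go}, so p_{Go} = 28 / (2/3) = 42.
q_{Go} = 111 − 3·42 + 2·42 = 69.
Profit = (42 − 19)·69 = 1587.

1587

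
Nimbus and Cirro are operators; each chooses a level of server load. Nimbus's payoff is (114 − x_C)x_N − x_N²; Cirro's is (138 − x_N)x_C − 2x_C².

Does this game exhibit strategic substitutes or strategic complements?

strategic substitutes

Expanding Nimbus's payoff: 114x_N − x_Cx_N − x_N².
∂π/∂x_N = 114 − x_C − 2x_N = 0, so x_N = 57 − 0.5x_C.
The best-response slope dx_N/dx_C = −0.5 < 0: the reaction function is downward-sloping, so the choices are strategic substitutes.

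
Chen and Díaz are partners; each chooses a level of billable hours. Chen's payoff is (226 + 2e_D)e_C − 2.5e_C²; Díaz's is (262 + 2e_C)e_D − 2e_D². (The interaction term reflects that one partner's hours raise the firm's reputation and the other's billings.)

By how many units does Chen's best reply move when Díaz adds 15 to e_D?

Expanding Chen's payoff: 226e_C + 2e_De_C − 2.5e_C².
∂π/∂e_C = 226 + 2e_D − 5e_C = 0, so e_C = 45.2 + 0.4e_D.
The reaction-function slope is 0.4, so a 15-unit rise in e_D moves e_C by 0.4 × 15 = 6. Chen's best response rises — the actions are strategic complements.

6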